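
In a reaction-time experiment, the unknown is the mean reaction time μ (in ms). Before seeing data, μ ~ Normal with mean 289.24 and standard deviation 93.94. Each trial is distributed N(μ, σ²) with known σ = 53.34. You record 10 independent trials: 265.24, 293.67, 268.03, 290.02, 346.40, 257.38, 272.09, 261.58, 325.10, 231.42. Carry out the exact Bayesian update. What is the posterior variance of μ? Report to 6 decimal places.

For Normal data with known variance σ², a Normal(μ₀, σ₀²) prior on μ is conjugate. Posterior precision = 1/σ₀² + n/σ²; posterior mean is the precision-weighted average of μ₀ and x̄.
σ₀² = 93.94² = 8824.7236, σ² = 53.34² = 2845.1556; σ² + n·σ₀² = 2845.1556 + 10·8824.7236 = 91092.3916.
Posterior precision = 1/σ₀² + n/σ² = 1/8824.7236 + 10/2845.1556 = (σ² + n·σ₀²)/(σ₀²σ²) = 91092.3916/(8824.7236·2845.1556); posterior variance σₙ² = σ₀²σ²/(σ² + n·σ₀²) = 8824.7236·2845.1556/91092.3916 = 275.629076.

275.629076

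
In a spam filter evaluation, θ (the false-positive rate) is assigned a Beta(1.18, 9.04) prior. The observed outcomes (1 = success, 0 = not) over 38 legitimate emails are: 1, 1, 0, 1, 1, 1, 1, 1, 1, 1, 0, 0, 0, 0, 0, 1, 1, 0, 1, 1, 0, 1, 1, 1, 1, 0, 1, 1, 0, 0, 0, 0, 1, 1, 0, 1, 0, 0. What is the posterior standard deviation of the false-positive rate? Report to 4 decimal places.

0.0712

The Beta prior is conjugate to a Binomial/Bernoulli likelihood; the update adds successes to α and failures to β.
Posterior: Beta(α+k, β+n−k) = Beta(1.18+22, 9.04+16) = Beta(23.18, 25.04).
Var = αβ/((α+β)²(α+β+1)) = 23.18·25.04/(48.22²·49.22) = 0.00507168; SD = √0.00507168 = 0.0712.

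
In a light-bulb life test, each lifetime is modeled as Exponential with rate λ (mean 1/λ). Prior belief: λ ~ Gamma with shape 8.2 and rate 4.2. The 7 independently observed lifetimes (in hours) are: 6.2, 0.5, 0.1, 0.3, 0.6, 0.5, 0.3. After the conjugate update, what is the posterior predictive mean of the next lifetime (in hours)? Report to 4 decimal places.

0.8944

With a Gamma(shape α, rate β) prior on the exponential rate λ, the posterior after n observations with total T = Σxᵢ is Gamma(α+n, β+T).
Sum of observations T = 8.5 hours; n = 7.
Posterior: Gamma(8.2+7, 4.2+8.5) = Gamma(15.2, 12.7).
The predictive distribution for the next observation is Lomax; its mean is β/(α−1) = 12.7/14.2 = 0.8944.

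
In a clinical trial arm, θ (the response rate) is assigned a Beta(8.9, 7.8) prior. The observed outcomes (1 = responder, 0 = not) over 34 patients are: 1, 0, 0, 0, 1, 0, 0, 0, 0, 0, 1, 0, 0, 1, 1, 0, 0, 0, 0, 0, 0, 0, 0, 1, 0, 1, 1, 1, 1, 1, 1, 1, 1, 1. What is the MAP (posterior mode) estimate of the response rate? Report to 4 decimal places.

The Beta prior is conjugate to a Binomial/Bernoulli likelihood; the update adds successes to α and failures to β.
Posterior: Beta(α+k, β+n−k) = Beta(8.9+15, 7.8+19) = Beta(23.9, 26.8).
Mode of Beta(a,b) for a,b>1 is (a−1)/(a+b−2) = 22.9/48.7 = 0.4702.

0.4702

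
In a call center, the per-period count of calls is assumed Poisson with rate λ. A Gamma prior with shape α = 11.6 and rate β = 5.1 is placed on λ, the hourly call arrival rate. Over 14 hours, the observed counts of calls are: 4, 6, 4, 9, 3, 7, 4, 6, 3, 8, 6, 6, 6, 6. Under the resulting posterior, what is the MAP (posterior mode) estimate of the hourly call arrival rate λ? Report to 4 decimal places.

4.6387

With a Gamma(shape α, rate β) prior, the Poisson likelihood is conjugate: the posterior is Gamma(α + ΣXᵢ, β + n).
Sum of counts S = 78 over n = 14 hours.
Posterior: Gamma(α+S, β+n) = Gamma(11.6+78, 5.1+14) = Gamma(89.6, 19.1).
Mode of Gamma(α,β) for α≥1 is (α−1)/β = 88.6/19.1 = 4.6387.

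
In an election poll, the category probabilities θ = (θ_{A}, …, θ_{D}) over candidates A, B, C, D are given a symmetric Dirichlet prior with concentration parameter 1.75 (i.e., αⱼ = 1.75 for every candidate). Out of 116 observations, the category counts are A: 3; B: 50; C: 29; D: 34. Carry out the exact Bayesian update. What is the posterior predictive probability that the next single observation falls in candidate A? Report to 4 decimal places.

The Dirichlet prior is conjugate to the Multinomial likelihood: each posterior αⱼ = prior αⱼ + observed count nⱼ.
Posterior concentration: (4.75, 51.75, 30.75, 35.75), total = 123.00.
P(next = A | data) = α_{A}/Σα = 0.0386.

0.0386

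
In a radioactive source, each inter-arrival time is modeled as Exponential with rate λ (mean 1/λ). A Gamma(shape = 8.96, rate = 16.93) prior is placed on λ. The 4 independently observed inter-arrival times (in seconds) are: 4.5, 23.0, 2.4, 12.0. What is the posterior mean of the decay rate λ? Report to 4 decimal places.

0.2203

With a Gamma(shape α, rate β) prior on the exponential rate λ, the posterior after n observations with total T = Σxᵢ is Gamma(α+n, β+T).
Sum of observations T = 41.9 seconds; n = 4.
Posterior: Gamma(8.96+4, 16.93+41.9) = Gamma(12.96, 58.83).
Posterior mean of λ = α/β = 12.96/58.83 = 0.2203.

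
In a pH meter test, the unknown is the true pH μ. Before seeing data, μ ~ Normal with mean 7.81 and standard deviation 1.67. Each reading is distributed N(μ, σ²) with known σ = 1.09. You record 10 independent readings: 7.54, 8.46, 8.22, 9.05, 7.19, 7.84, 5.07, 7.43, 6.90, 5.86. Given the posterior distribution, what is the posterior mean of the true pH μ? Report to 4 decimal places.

For Normal data with known variance σ², a Normal(μ₀, σ₀²) prior on μ is conjugate. Posterior precision = 1/σ₀² + n/σ²; posterior mean is the precision-weighted average of μ₀ and x̄.
Σxᵢ = 7.54 + 8.46 + 8.22 + 9.05 + 7.19 + 7.84 + 5.07 + 7.43 + 6.90 + 5.86 = 73.56, so n·x̄ = 73.56.
σ₀² = 1.67² = 2.7889, σ² = 1.09² = 1.1881; σ² + n·σ₀² = 1.1881 + 10·2.7889 = 29.0771.
Posterior mean = (μ₀/σ₀² + n·x̄/σ²)/(1/σ₀² + n/σ²) = (σ²·μ₀ + σ₀²·n·x̄)/(σ² + n·σ₀²) = (1.1881·7.81 + 2.7889·73.56)/29.0771 = 214.430545/29.0771 = 7.3746.

7.3746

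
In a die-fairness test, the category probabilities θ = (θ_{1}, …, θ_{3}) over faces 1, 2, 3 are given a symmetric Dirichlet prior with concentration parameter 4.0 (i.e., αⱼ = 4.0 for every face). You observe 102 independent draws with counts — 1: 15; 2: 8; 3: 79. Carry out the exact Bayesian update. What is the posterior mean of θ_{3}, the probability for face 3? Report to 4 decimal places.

The Dirichlet prior is conjugate to the Multinomial likelihood: each posterior αⱼ = prior αⱼ + observed count nⱼ.
Posterior concentration: (19.0, 12.0, 83.0), total = 114.0.
E[θ_{3}|data] = α_{3}/Σα = 83.0/114.0 = 0.7281.

0.7281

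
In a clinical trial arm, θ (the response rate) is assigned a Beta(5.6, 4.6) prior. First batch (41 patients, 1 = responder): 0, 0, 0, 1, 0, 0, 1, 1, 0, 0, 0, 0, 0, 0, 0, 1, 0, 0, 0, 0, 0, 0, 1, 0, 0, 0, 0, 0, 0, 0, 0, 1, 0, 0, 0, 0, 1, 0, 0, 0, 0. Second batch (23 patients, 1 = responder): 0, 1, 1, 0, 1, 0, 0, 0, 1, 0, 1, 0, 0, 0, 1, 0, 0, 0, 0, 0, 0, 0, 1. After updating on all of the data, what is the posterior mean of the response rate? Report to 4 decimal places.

The Beta prior is conjugate to a Binomial/Bernoulli likelihood; the update adds successes to α and failures to β.
After batch 1: Beta(5.6+7, 4.6+34) = Beta(12.6, 38.6).
After batch 2: Beta(12.6+7, 38.6+16) = Beta(19.6, 54.6).
Posterior mean = α/(α+β) = 19.6/74.2 = 0.2642.

0.2642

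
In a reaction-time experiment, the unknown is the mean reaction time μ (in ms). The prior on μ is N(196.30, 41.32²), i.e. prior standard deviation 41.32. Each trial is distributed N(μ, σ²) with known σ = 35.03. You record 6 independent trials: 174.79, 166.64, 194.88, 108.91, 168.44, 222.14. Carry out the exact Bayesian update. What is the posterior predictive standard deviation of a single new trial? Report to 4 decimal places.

For Normal data with known variance σ², a Normal(μ₀, σ₀²) prior on μ is conjugate. Posterior precision = 1/σ₀² + n/σ²; posterior mean is the precision-weighted average of μ₀ and x̄.
σ₀² = 41.32² = 1707.3424, σ² = 35.03² = 1227.1009; σ² + n·σ₀² = 1227.1009 + 6·1707.3424 = 11471.1553.
Posterior precision = 1/σ₀² + n/σ² = 1/1707.3424 + 6/1227.1009 = (σ² + n·σ₀²)/(σ₀²σ²) = 11471.1553/(1707.3424·1227.1009); posterior variance σₙ² = σ₀²σ²/(σ² + n·σ₀²) = 1707.3424·1227.1009/11471.1553 = 182.639093.
Predictive variance for one new observation = σₙ² + σ² = 1707.3424·1227.1009/11471.1553 + 1227.1009 = σ²·(σ₀² + 11471.1553)/11471.1553 = 1227.1009·13178.4977/11471.1553 = 1409.739993; SD = √(1227.1009·13178.4977/11471.1553) = 37.5465.

37.5465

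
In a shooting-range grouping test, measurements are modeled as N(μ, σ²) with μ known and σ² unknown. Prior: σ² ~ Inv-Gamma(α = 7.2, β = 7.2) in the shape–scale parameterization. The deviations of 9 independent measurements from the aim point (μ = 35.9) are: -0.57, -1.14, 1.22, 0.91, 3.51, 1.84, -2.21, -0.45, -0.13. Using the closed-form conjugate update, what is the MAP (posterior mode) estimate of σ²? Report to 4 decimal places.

1.5413

With known mean μ and an Inverse-Gamma(α, β) prior on σ², the Normal likelihood is conjugate: posterior is Inv-Gamma(α + n/2, β + Σ(xᵢ−μ)²/2).
Σ(xᵢ−μ)² = (-0.57)² + (-1.14)² + (1.22)² + (0.91)² + (3.51)² + (1.84)² + (-2.21)² + (-0.45)² + (-0.13)² = 24.7502.
Posterior: Inv-Gamma(7.2 + 9/2, 7.2 + 24.7502/2) = Inv-Gamma(11.70, 19.57510).
Mode = β/(α+1) = 19.57510/12.70 = 1.5413.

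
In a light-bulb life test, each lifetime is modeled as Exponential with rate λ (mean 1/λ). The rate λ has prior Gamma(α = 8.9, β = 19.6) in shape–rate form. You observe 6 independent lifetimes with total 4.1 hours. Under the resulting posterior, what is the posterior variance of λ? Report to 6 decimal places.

With a Gamma(shape α, rate β) prior on the exponential rate λ, the posterior after n observations with total T = Σxᵢ is Gamma(α+n, β+T).
Posterior: Gamma(8.9+6, 19.6+4.1) = Gamma(14.9, 23.7).
Var = α/β² = 0.026527.

0.026527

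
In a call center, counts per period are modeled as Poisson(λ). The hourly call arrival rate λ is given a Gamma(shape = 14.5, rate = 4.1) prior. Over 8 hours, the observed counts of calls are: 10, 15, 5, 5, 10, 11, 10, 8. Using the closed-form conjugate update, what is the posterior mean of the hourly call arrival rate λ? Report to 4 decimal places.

7.3140

With a Gamma(shape α, rate β) prior, the Poisson likelihood is conjugate: the posterior is Gamma(α + ΣXᵢ, β + n).
Sum of counts S = 74 over n = 8 hours.
Posterior: Gamma(α+S, β+n) = Gamma(14.5+74, 4.1+8) = Gamma(88.5, 12.1).
Posterior mean = α/β = 88.5/12.1 = 7.3140.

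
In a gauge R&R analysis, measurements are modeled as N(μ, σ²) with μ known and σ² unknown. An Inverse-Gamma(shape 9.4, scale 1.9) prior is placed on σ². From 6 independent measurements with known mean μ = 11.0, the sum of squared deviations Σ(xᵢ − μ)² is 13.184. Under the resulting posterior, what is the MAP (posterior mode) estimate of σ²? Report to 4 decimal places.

0.6337

With known mean μ and an Inverse-Gamma(α, β) prior on σ², the Normal likelihood is conjugate: posterior is Inv-Gamma(α + n/2, β + Σ(xᵢ−μ)²/2).
Posterior: Inv-Gamma(9.4 + 6/2, 1.9 + 13.184/2) = Inv-Gamma(12.40, 8.4920).
Mode = β/(α+1) = 8.4920/13.40 = 0.6337.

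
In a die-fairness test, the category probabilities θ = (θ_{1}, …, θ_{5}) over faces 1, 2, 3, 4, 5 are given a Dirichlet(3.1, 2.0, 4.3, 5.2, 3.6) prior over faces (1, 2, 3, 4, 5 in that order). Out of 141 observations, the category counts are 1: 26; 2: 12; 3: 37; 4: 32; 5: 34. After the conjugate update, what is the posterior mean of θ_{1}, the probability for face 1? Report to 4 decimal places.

The Dirichlet prior is conjugate to the Multinomial likelihood: each posterior αⱼ = prior αⱼ + observed count nⱼ.
Posterior concentration: (29.1, 14.0, 41.3, 37.2, 37.6), total = 159.2.
E[θ_{1}|data] = α_{1}/Σα = 29.1/159.2 = 0.1828.

0.1828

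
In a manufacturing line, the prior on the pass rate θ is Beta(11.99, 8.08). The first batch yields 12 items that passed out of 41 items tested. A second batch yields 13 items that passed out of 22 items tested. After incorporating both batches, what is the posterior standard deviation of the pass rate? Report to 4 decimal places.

The Beta prior is conjugate to a Binomial/Bernoulli likelihood; the update adds successes to α and failures to β.
After batch 1: Beta(11.99+12, 8.08+29) = Beta(23.99, 37.08).
After batch 2: Beta(23.99+13, 37.08+9) = Beta(36.99, 46.08).
Var = αβ/((α+β)²(α+β+1)) = 36.99·46.08/(83.07²·84.07) = 0.00293811; SD = √0.00293811 = 0.0542.

0.0542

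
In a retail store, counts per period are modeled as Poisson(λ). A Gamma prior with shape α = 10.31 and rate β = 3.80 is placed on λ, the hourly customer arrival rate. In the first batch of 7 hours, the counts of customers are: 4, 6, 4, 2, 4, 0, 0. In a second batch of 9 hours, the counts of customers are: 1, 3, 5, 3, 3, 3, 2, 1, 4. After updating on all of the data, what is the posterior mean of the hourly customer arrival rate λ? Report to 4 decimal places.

With a Gamma(shape α, rate β) prior, the Poisson likelihood is conjugate: the posterior is Gamma(α + ΣXᵢ, β + n).
Batch 1: sum of counts S = 20 over n = 7 hours.
After batch 1: Gamma(α+S, β+n) = Gamma(10.31+20, 3.80+7) = Gamma(30.31, 10.80).
Batch 2: sum of counts S = 25 over n = 9 hours.
After batch 2: Gamma(α+S, β+n) = Gamma(30.31+25, 10.80+9) = Gamma(55.31, 19.80).
Posterior mean = α/β = 55.31/19.80 = 2.7934.

2.7934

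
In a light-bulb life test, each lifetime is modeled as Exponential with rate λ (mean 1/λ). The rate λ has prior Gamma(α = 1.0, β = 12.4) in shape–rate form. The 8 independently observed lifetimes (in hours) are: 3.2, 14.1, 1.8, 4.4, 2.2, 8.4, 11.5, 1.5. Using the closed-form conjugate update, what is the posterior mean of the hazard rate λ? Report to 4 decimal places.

With a Gamma(shape α, rate β) prior on the exponential rate λ, the posterior after n observations with total T = Σxᵢ is Gamma(α+n, β+T).
Sum of observations T = 47.1 hours; n = 8.
Posterior: Gamma(1.0+8, 12.4+47.1) = Gamma(9.0, 59.5).
Posterior mean of λ = α/β = 9.0/59.5 = 0.1513.

0.1513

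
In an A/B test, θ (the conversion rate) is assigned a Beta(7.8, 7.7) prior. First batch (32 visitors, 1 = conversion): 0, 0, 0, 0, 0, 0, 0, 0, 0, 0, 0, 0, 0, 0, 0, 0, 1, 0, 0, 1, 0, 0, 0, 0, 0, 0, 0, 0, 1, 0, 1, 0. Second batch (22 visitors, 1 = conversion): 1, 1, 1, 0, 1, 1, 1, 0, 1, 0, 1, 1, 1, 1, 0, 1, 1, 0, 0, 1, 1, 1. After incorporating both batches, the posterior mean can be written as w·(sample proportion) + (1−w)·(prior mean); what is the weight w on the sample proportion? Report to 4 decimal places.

The Beta prior is conjugate to a Binomial/Bernoulli likelihood; the update adds successes to α and failures to β.
Total number of visitors: n = 32 + 22 = 54.
Posterior mean = (α₀+k)/(α₀+β₀+n) = [n/(α₀+β₀+n)]·(k/n) + [(α₀+β₀)/(α₀+β₀+n)]·α₀/(α₀+β₀), so only n and the prior enter the weight.
The weight on the data is w = n/(α₀+β₀+n) = 54/(7.8+7.7+54) = 54/69.5 = 0.7770.

0.7770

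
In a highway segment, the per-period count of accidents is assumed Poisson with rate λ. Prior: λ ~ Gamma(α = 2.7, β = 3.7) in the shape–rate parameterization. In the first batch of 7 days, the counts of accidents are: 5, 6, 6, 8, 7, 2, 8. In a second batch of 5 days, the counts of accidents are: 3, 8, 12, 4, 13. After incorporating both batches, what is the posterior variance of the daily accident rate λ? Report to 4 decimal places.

0.3436

With a Gamma(shape α, rate β) prior, the Poisson likelihood is conjugate: the posterior is Gamma(α + ΣXᵢ, β + n).
Batch 1: sum of counts S = 42 over n = 7 days.
After batch 1: Gamma(α+S, β+n) = Gamma(2.7+42, 3.7+7) = Gamma(44.7, 10.7).
Batch 2: sum of counts S = 40 over n = 5 days.
After batch 2: Gamma(α+S, β+n) = Gamma(44.7+40, 10.7+5) = Gamma(84.7, 15.7).
Var = α/β² = 84.7/15.7² = 0.3436.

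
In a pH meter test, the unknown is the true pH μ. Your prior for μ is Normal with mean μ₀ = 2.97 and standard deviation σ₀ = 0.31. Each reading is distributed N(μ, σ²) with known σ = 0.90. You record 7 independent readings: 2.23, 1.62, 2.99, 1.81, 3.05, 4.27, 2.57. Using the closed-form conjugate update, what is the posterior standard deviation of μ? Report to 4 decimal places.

0.2291

For Normal data with known variance σ², a Normal(μ₀, σ₀²) prior on μ is conjugate. Posterior precision = 1/σ₀² + n/σ²; posterior mean is the precision-weighted average of μ₀ and x̄.
σ₀² = 0.31² = 0.0961, σ² = 0.90² = 0.81; σ² + n·σ₀² = 0.81 + 7·0.0961 = 1.4827.
Posterior precision = 1/σ₀² + n/σ² = 1/0.0961 + 7/0.81 = (σ² + n·σ₀²)/(σ₀²σ²) = 1.4827/(0.0961·0.81); posterior variance σₙ² = σ₀²σ²/(σ² + n·σ₀²) = 0.0961·0.81/1.4827 = 0.052499.
Posterior SD = √σₙ² = √(0.0961·0.81/1.4827) = 0.2291.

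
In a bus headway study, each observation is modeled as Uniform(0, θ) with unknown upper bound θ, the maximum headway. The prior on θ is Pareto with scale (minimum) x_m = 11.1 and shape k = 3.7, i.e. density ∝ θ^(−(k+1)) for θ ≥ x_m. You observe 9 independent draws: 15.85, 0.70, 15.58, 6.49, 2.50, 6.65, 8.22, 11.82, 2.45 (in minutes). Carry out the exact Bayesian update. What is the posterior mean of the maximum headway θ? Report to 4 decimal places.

A Pareto(scale x_m, shape k) prior on the upper bound θ of Uniform(0, θ) is conjugate: posterior is Pareto(max(x_m, max xᵢ), k + n).
Sample maximum = 15.85; prior scale x_m = 11.1 → posterior scale = max = 15.85.
Posterior shape = 3.7 + 9 = 12.7.
E[θ|data] = k·x_m/(k−1) = 12.7·15.85/11.7 = 17.2047.

17.2047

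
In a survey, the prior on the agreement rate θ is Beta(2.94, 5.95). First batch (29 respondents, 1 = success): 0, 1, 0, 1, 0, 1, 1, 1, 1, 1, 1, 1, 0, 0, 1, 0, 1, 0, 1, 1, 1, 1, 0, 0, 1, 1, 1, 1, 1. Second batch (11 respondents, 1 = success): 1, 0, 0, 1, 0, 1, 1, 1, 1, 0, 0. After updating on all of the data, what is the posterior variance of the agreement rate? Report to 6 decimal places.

0.004842

The Beta prior is conjugate to a Binomial/Bernoulli likelihood; the update adds successes to α and failures to β.
After batch 1: Beta(2.94+20, 5.95+9) = Beta(22.94, 14.95).
After batch 2: Beta(22.94+6, 14.95+5) = Beta(28.94, 19.95).
Var = αβ/((α+β)²(α+β+1)) = 28.94·19.95/(48.89²·49.89) = 0.004842.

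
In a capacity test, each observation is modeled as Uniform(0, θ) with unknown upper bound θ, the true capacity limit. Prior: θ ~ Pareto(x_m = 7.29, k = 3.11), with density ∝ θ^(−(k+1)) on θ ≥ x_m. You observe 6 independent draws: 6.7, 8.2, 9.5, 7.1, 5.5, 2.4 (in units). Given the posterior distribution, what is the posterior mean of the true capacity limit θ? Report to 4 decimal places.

10.6714

A Pareto(scale x_m, shape k) prior on the upper bound θ of Uniform(0, θ) is conjugate: posterior is Pareto(max(x_m, max xᵢ), k + n).
Sample maximum = 9.5; prior scale x_m = 7.29 → posterior scale = max = 9.50.
Posterior shape = 3.11 + 6 = 9.11.
E[θ|data] = k·x_m/(k−1) = 9.11·9.50/8.11 = 10.6714.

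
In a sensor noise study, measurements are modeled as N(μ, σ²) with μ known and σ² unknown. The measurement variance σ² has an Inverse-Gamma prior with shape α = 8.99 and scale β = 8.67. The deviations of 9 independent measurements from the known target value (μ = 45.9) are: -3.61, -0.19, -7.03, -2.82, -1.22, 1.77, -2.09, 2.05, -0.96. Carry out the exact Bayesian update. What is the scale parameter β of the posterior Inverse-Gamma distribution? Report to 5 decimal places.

With known mean μ and an Inverse-Gamma(α, β) prior on σ², the Normal likelihood is conjugate: posterior is Inv-Gamma(α + n/2, β + Σ(xᵢ−μ)²/2).
Σ(xᵢ−μ)² = (-3.61)² + (-0.19)² + (-7.03)² + (-2.82)² + (-1.22)² + (1.77)² + (-2.09)² + (2.05)² + (-0.96)² = 84.5550.
Posterior: Inv-Gamma(8.99 + 9/2, 8.67 + 84.5550/2) = Inv-Gamma(13.49, 50.94750).
Posterior β = 50.94750.

50.94750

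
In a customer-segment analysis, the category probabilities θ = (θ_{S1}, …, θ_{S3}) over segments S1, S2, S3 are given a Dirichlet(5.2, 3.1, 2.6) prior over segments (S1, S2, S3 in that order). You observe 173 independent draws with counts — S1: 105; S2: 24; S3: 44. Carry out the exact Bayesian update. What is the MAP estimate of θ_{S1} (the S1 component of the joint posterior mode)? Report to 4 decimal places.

0.6036

The Dirichlet prior is conjugate to the Multinomial likelihood: each posterior αⱼ = prior αⱼ + observed count nⱼ.
Posterior concentration: (110.2, 27.1, 46.6), total = 183.9.
Joint mode component: (α_{S1}−1)/(Σα−K) = 109.2/180.9 = 0.6036.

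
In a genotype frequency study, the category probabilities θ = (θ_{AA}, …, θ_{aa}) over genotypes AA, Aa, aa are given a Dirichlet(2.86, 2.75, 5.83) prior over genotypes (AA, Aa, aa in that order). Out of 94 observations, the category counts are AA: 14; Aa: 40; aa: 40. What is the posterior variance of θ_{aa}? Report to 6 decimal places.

0.002309

The Dirichlet prior is conjugate to the Multinomial likelihood: each posterior αⱼ = prior αⱼ + observed count nⱼ.
Posterior concentration: (16.86, 42.75, 45.83), total = 105.44.
Var[θ_j] = α_j(Σα−α_j)/((Σα)²(Σα+1)) = 45.83·59.61/(105.44²·106.44) = 0.002309.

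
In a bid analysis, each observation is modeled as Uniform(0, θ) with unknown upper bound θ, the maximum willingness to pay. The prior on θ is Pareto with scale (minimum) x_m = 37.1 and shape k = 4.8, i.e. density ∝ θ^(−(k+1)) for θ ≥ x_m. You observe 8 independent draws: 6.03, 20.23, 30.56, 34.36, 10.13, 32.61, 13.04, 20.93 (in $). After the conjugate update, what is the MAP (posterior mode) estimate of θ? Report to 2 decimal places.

A Pareto(scale x_m, shape k) prior on the upper bound θ of Uniform(0, θ) is conjugate: posterior is Pareto(max(x_m, max xᵢ), k + n).
Sample maximum = 34.36; prior scale x_m = 37.1 → posterior scale = max = 37.10.
Posterior shape = 4.8 + 8 = 12.8.
The Pareto density is decreasing on [x_m, ∞), so the mode is x_m = 37.10.

37.10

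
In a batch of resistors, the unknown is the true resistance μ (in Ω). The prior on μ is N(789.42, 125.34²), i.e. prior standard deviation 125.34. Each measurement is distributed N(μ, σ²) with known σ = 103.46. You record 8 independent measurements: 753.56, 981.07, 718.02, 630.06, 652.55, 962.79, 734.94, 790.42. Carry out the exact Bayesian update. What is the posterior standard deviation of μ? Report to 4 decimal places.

35.1139

For Normal data with known variance σ², a Normal(μ₀, σ₀²) prior on μ is conjugate. Posterior precision = 1/σ₀² + n/σ²; posterior mean is the precision-weighted average of μ₀ and x̄.
σ₀² = 125.34² = 15710.1156, σ² = 103.46² = 10703.9716; σ² + n·σ₀² = 10703.9716 + 8·15710.1156 = 136384.8964.
Posterior precision = 1/σ₀² + n/σ² = 1/15710.1156 + 8/10703.9716 = (σ² + n·σ₀²)/(σ₀²σ²) = 136384.8964/(15710.1156·10703.9716); posterior variance σₙ² = σ₀²σ²/(σ² + n·σ₀²) = 15710.1156·10703.9716/136384.8964 = 1232.985731.
Posterior SD = √σₙ² = √(15710.1156·10703.9716/136384.8964) = 35.1139.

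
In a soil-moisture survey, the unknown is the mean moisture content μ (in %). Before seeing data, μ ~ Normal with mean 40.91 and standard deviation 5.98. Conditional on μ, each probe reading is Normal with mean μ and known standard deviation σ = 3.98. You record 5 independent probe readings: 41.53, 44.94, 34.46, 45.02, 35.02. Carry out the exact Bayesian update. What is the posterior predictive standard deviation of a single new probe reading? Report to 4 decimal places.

4.3302

For Normal data with known variance σ², a Normal(μ₀, σ₀²) prior on μ is conjugate. Posterior precision = 1/σ₀² + n/σ²; posterior mean is the precision-weighted average of μ₀ and x̄.
σ₀² = 5.98² = 35.7604, σ² = 3.98² = 15.8404; σ² + n·σ₀² = 15.8404 + 5·35.7604 = 194.6424.
Posterior precision = 1/σ₀² + n/σ² = 1/35.7604 + 5/15.8404 = (σ² + n·σ₀²)/(σ₀²σ²) = 194.6424/(35.7604·15.8404); posterior variance σₙ² = σ₀²σ²/(σ² + n·σ₀²) = 35.7604·15.8404/194.6424 = 2.910255.
Predictive variance for one new observation = σₙ² + σ² = 35.7604·15.8404/194.6424 + 15.8404 = σ²·(σ₀² + 194.6424)/194.6424 = 15.8404·230.4028/194.6424 = 18.750655; SD = √(15.8404·230.4028/194.6424) = 4.3302.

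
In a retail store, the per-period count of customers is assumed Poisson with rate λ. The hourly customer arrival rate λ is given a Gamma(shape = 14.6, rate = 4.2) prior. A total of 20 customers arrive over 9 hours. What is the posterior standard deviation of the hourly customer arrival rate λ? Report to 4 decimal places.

With a Gamma(shape α, rate β) prior, the Poisson likelihood is conjugate: the posterior is Gamma(α + ΣXᵢ, β + n).
Posterior: Gamma(α+S, β+n) = Gamma(14.6+20, 4.2+9) = Gamma(34.6, 13.2).
SD = √α/β = √34.6/13.2 = 0.4456.

0.4456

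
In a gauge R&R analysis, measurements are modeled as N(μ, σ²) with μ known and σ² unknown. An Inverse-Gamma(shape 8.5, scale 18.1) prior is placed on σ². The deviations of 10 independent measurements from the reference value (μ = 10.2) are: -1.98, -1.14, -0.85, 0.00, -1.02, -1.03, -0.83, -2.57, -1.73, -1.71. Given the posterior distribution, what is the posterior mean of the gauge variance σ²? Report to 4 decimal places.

2.2982

With known mean μ and an Inverse-Gamma(α, β) prior on σ², the Normal likelihood is conjugate: posterior is Inv-Gamma(α + n/2, β + Σ(xᵢ−μ)²/2).
Σ(xᵢ−μ)² = (-1.98)² + (-1.14)² + (-0.85)² + (0.00)² + (-1.02)² + (-1.03)² + (-0.83)² + (-2.57)² + (-1.73)² + (-1.71)² = 21.2546.
Posterior: Inv-Gamma(8.5 + 10/2, 18.1 + 21.2546/2) = Inv-Gamma(13.50, 28.72730).
E[σ²|data] = β/(α−1) = 28.72730/12.50 = 2.2982.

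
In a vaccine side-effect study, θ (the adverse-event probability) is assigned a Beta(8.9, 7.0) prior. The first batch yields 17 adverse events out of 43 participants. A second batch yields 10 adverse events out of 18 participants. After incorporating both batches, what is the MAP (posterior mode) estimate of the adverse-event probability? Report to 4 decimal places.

0.4660

The Beta prior is conjugate to a Binomial/Bernoulli likelihood; the update adds successes to α and failures to β.
After batch 1: Beta(8.9+17, 7.0+26) = Beta(25.9, 33.0).
After batch 2: Beta(25.9+10, 33.0+8) = Beta(35.9, 41.0).
Mode of Beta(a,b) for a,b>1 is (a−1)/(a+b−2) = 34.9/74.9 = 0.4660.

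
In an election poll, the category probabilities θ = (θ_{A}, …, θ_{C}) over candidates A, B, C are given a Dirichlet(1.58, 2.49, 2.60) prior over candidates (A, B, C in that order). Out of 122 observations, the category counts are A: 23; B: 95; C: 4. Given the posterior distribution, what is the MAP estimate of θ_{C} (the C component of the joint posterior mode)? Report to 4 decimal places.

The Dirichlet prior is conjugate to the Multinomial likelihood: each posterior αⱼ = prior αⱼ + observed count nⱼ.
Posterior concentration: (24.58, 97.49, 6.60), total = 128.67.
Joint mode component: (α_{C}−1)/(Σα−K) = 5.60/125.67 = 0.0446.

0.0446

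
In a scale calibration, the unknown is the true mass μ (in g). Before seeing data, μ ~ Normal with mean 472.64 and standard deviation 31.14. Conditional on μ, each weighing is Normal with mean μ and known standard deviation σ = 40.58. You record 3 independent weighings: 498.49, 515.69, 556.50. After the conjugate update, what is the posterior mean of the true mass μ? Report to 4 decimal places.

505.1546

For Normal data with known variance σ², a Normal(μ₀, σ₀²) prior on μ is conjugate. Posterior precision = 1/σ₀² + n/σ²; posterior mean is the precision-weighted average of μ₀ and x̄.
Σxᵢ = 498.49 + 515.69 + 556.50 = 1570.68, so n·x̄ = 1570.68.
σ₀² = 31.14² = 969.6996, σ² = 40.58² = 1646.7364; σ² + n·σ₀² = 1646.7364 + 3·969.6996 = 4555.8352.
Posterior mean = (μ₀/σ₀² + n·x̄/σ²)/(1/σ₀² + n/σ²) = (σ²·μ₀ + σ₀²·n·x̄)/(σ² + n·σ₀²) = (1646.7364·472.64 + 969.6996·1570.68)/4555.8352 = 2301401.259824/4555.8352 = 505.1546.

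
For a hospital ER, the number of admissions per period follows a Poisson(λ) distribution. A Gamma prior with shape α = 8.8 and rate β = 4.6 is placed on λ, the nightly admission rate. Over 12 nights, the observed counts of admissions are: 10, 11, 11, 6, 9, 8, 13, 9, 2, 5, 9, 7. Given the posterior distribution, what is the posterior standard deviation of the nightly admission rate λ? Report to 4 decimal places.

0.6284

With a Gamma(shape α, rate β) prior, the Poisson likelihood is conjugate: the posterior is Gamma(α + ΣXᵢ, β + n).
Sum of counts S = 100 over n = 12 nights.
Posterior: Gamma(α+S, β+n) = Gamma(8.8+100, 4.6+12) = Gamma(108.8, 16.6).
SD = √α/β = √108.8/16.6 = 0.6284.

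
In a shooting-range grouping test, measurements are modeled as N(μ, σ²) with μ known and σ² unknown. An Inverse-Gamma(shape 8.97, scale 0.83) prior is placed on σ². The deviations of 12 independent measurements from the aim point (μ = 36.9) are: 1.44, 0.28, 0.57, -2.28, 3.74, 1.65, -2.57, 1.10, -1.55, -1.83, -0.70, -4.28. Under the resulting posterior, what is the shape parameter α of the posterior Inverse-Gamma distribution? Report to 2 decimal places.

14.97

With known mean μ and an Inverse-Gamma(α, β) prior on σ², the Normal likelihood is conjugate: posterior is Inv-Gamma(α + n/2, β + Σ(xᵢ−μ)²/2).
Σ(xᵢ−μ)² = (1.44)² + (0.28)² + (0.57)² + (-2.28)² + (3.74)² + (1.65)² + (-2.57)² + (1.10)² + (-1.55)² + (-1.83)² + (-0.70)² + (-4.28)² = 56.7601.
Posterior: Inv-Gamma(8.97 + 12/2, 0.83 + 56.7601/2) = Inv-Gamma(14.97, 29.21005).
Posterior α = 14.97.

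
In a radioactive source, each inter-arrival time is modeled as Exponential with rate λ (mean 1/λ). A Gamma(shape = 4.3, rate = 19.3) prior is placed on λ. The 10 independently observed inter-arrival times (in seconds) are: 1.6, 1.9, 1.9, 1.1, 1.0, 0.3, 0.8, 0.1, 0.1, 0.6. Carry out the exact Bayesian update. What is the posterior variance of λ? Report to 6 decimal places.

0.017361

With a Gamma(shape α, rate β) prior on the exponential rate λ, the posterior after n observations with total T = Σxᵢ is Gamma(α+n, β+T).
Sum of observations T = 9.4 seconds; n = 10.
Posterior: Gamma(4.3+10, 19.3+9.4) = Gamma(14.3, 28.7).
Var = α/β² = 0.017361.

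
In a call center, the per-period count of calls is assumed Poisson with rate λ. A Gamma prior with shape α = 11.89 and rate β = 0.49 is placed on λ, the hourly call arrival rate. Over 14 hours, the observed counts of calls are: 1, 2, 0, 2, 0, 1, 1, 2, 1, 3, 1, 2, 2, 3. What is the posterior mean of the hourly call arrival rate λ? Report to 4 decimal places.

With a Gamma(shape α, rate β) prior, the Poisson likelihood is conjugate: the posterior is Gamma(α + ΣXᵢ, β + n).
Sum of counts S = 21 over n = 14 hours.
Posterior: Gamma(α+S, β+n) = Gamma(11.89+21, 0.49+14) = Gamma(32.89, 14.49).
Posterior mean = α/β = 32.89/14.49 = 2.2698.

2.2698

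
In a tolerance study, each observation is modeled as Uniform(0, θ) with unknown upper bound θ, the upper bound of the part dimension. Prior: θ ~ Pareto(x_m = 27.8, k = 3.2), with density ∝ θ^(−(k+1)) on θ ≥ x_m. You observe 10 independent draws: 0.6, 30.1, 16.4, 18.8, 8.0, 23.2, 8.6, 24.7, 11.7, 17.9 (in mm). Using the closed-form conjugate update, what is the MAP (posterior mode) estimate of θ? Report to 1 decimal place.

A Pareto(scale x_m, shape k) prior on the upper bound θ of Uniform(0, θ) is conjugate: posterior is Pareto(max(x_m, max xᵢ), k + n).
Sample maximum = 30.1; prior scale x_m = 27.8 → posterior scale = max = 30.1.
Posterior shape = 3.2 + 10 = 13.2.
The Pareto density is decreasing on [x_m, ∞), so the mode is x_m = 30.1.

30.1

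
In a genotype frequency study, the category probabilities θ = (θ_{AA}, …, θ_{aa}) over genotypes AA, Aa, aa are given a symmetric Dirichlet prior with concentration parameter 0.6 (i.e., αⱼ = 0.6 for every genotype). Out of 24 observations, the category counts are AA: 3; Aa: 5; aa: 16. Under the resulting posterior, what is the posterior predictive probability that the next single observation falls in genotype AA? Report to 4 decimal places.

The Dirichlet prior is conjugate to the Multinomial likelihood: each posterior αⱼ = prior αⱼ + observed count nⱼ.
Posterior concentration: (3.6, 5.6, 16.6), total = 25.8.
P(next = AA | data) = α_{AA}/Σα = 0.1395.

0.1395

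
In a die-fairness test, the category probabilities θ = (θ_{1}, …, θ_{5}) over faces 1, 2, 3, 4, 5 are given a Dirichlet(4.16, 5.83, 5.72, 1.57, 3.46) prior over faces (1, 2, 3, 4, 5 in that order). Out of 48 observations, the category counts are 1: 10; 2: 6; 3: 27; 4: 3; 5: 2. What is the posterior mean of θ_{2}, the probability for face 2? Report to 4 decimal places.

The Dirichlet prior is conjugate to the Multinomial likelihood: each posterior αⱼ = prior αⱼ + observed count nⱼ.
Posterior concentration: (14.16, 11.83, 32.72, 4.57, 5.46), total = 68.74.
E[θ_{2}|data] = α_{2}/Σα = 11.83/68.74 = 0.1721.

0.1721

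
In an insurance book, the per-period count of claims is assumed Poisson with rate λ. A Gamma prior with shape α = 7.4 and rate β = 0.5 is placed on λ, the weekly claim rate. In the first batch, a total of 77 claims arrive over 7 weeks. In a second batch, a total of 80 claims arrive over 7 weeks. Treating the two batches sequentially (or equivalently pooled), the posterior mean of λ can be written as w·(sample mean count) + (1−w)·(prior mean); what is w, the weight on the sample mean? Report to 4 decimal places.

With a Gamma(shape α, rate β) prior, the Poisson likelihood is conjugate: the posterior is Gamma(α + ΣXᵢ, β + n).
Total number of weeks: n = 7 + 7 = 14.
Posterior mean = (α₀+S)/(β₀+n) = [n/(β₀+n)]·(S/n) + [β₀/(β₀+n)]·(α₀/β₀), so only n and β₀ enter the weight.
Weight on data w = n/(β₀+n) = 14/(0.5+14) = 14/14.5 = 0.9655.

0.9655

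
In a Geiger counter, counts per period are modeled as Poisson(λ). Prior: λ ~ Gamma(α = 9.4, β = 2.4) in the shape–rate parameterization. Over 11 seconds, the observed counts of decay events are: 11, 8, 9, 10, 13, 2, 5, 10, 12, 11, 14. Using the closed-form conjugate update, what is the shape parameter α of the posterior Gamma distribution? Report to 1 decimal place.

With a Gamma(shape α, rate β) prior, the Poisson likelihood is conjugate: the posterior is Gamma(α + ΣXᵢ, β + n).
Sum of counts S = 105 over n = 11 seconds.
Posterior: Gamma(α+S, β+n) = Gamma(9.4+105, 2.4+11) = Gamma(114.4, 13.4).
Posterior α = 114.4.

114.4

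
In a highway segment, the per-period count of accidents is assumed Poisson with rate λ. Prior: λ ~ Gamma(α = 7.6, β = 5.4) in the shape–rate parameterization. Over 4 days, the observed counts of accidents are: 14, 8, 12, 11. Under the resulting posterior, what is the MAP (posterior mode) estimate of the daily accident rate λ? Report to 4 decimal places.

5.4894

With a Gamma(shape α, rate β) prior, the Poisson likelihood is conjugate: the posterior is Gamma(α + ΣXᵢ, β + n).
Sum of counts S = 45 over n = 4 days.
Posterior: Gamma(α+S, β+n) = Gamma(7.6+45, 5.4+4) = Gamma(52.6, 9.4).
Mode of Gamma(α,β) for α≥1 is (α−1)/β = 51.6/9.4 = 5.4894.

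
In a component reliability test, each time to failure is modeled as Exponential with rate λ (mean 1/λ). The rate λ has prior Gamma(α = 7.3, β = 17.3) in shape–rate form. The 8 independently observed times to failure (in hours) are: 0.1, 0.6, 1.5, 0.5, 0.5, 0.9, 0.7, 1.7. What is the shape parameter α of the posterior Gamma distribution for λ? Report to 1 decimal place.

15.3

With a Gamma(shape α, rate β) prior on the exponential rate λ, the posterior after n observations with total T = Σxᵢ is Gamma(α+n, β+T).
Sum of observations T = 6.5 hours; n = 8.
Posterior: Gamma(7.3+8, 17.3+6.5) = Gamma(15.3, 23.8).
Posterior α = 15.3.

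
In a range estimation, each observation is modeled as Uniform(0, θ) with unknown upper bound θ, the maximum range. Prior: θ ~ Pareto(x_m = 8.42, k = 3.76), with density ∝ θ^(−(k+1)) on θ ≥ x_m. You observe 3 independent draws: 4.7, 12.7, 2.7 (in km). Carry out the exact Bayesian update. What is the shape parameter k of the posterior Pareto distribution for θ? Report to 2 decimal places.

A Pareto(scale x_m, shape k) prior on the upper bound θ of Uniform(0, θ) is conjugate: posterior is Pareto(max(x_m, max xᵢ), k + n).
Sample maximum = 12.7; prior scale x_m = 8.42 → posterior scale = max = 12.70.
Posterior shape = 3.76 + 3 = 6.76.
Posterior shape k = 6.76.

6.76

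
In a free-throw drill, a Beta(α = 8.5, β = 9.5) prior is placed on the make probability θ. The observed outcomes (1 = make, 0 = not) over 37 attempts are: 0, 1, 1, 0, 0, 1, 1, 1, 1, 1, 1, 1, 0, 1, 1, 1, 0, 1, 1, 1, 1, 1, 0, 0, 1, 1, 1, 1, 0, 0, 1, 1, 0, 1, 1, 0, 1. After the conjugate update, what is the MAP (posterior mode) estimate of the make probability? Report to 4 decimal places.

The Beta prior is conjugate to a Binomial/Bernoulli likelihood; the update adds successes to α and failures to β.
Posterior: Beta(α+k, β+n−k) = Beta(8.5+26, 9.5+11) = Beta(34.5, 20.5).
Mode of Beta(a,b) for a,b>1 is (a−1)/(a+b−2) = 33.5/53.0 = 0.6321.

0.6321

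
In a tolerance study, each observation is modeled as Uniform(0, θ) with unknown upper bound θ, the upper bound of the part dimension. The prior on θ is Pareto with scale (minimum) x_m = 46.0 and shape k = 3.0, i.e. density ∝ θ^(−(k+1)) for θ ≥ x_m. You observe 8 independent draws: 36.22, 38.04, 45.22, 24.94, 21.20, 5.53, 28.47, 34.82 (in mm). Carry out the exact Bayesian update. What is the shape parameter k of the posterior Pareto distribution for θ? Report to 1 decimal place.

A Pareto(scale x_m, shape k) prior on the upper bound θ of Uniform(0, θ) is conjugate: posterior is Pareto(max(x_m, max xᵢ), k + n).
Sample maximum = 45.22; prior scale x_m = 46.0 → posterior scale = max = 46.00.
Posterior shape = 3.0 + 8 = 11.0.
Posterior shape k = 11.0.

11.0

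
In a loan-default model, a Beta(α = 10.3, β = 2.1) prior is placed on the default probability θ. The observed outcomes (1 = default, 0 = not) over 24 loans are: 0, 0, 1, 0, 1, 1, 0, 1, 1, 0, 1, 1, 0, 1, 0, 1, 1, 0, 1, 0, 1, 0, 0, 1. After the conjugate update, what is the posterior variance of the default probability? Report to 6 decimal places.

The Beta prior is conjugate to a Binomial/Bernoulli likelihood; the update adds successes to α and failures to β.
Posterior: Beta(α+k, β+n−k) = Beta(10.3+13, 2.1+11) = Beta(23.3, 13.1).
Var = αβ/((α+β)²(α+β+1)) = 23.3·13.1/(36.4²·37.4) = 0.006160.

0.006160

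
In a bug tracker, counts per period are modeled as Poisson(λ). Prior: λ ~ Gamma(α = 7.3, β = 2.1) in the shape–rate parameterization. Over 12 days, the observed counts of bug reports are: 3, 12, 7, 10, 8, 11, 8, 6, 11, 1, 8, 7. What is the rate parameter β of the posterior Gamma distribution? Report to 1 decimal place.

14.1

With a Gamma(shape α, rate β) prior, the Poisson likelihood is conjugate: the posterior is Gamma(α + ΣXᵢ, β + n).
Sum of counts S = 92 over n = 12 days.
Posterior: Gamma(α+S, β+n) = Gamma(7.3+92, 2.1+12) = Gamma(99.3, 14.1).
Posterior β = 14.1.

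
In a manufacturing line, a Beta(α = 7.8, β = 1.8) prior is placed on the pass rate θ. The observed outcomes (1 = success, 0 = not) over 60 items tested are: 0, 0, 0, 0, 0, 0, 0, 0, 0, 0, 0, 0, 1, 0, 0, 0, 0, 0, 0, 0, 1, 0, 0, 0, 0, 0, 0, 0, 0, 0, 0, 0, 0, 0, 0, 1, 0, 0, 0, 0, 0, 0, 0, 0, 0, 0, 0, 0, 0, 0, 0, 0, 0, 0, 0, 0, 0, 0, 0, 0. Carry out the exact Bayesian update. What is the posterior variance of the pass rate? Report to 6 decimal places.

The Beta prior is conjugate to a Binomial/Bernoulli likelihood; the update adds successes to α and failures to β.
Posterior: Beta(α+k, β+n−k) = Beta(7.8+3, 1.8+57) = Beta(10.8, 58.8).
Var = αβ/((α+β)²(α+β+1)) = 10.8·58.8/(69.6²·70.6) = 0.001857.

0.001857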